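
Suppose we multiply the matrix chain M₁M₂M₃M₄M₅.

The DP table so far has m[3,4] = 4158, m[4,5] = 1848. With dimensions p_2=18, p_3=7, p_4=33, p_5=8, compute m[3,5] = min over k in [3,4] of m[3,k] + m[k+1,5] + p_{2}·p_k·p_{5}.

m[3,5] = min over k∈[3,4] of m[3,k]+m[k+1,5]+p_{2}·p_k·p_{5}.
k=3: 0 + 1848 + 18·7·8 = 2856; k=4: 4158 + 0 + 18·33·8 = 8910.
Minimum: 2856 at k=3.

2856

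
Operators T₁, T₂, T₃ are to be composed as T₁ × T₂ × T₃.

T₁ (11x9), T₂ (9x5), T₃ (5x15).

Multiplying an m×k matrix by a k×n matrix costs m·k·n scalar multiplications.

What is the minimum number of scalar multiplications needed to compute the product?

Order (T₁ × (T₂ × T₃)): (T₂ × T₃): 9×5 by 5×15 → 9×15, cost 9·5·15 = 675; (T₁ × (T₂ × T₃)): 11×9 by 9×15 → 11×15, cost 11·9·15 = 1485; cumulative 2160. Total 2160.
Order ((T₁ × T₂) × T₃): (T₁ × T₂): 11×9 by 9×5 → 11×5, cost 11·9·5 = 495; ((T₁ × T₂) × T₃): 11×5 by 5×15 → 11×15, cost 11·5·15 = 825; cumulative 1320. Total 1320.
Minimum: 1320.

1320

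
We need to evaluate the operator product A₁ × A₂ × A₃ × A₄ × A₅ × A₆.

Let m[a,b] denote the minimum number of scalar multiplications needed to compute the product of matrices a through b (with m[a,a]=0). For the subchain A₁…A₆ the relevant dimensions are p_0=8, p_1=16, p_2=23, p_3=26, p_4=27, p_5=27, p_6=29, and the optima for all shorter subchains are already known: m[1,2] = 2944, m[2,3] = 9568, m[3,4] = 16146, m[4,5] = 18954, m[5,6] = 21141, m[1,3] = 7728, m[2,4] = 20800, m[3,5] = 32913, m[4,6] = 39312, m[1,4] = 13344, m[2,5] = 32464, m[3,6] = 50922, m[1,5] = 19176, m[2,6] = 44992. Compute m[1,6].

25440

m[1,6] = min over k∈[1,5] of m[1,k]+m[k+1,6]+p_{0}·p_k·p_{6}.
k=1: 0 + 44992 + 8·16·29 = 48704; k=2: 2944 + 50922 + 8·23·29 = 59202; k=3: 7728 + 39312 + 8·26·29 = 53072; k=4: 13344 + 21141 + 8·27·29 = 40749; k=5: 19176 + 0 + 8·27·29 = 25440.
Minimum: 25440 at k=5.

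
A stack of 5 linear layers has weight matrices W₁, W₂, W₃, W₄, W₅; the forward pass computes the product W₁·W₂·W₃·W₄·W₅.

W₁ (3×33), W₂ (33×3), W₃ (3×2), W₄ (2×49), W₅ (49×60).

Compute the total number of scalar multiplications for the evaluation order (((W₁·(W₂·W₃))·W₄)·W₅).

(W₂·W₃): 33×3 by 3×2 → 33×2, cost 33·3·2 = 198
(W₁·(W₂·W₃)): 3×33 by 33×2 → 3×2, cost 3·33·2 = 198; cumulative 396
((W₁·(W₂·W₃))·W₄): 3×2 by 2×49 → 3×49, cost 3·2·49 = 294; cumulative 690
(((W₁·(W₂·W₃))·W₄)·W₅): 3×49 by 49×60 → 3×60, cost 3·49·60 = 8820; cumulative 9510
Total: 9510 scalar multiplications.

9510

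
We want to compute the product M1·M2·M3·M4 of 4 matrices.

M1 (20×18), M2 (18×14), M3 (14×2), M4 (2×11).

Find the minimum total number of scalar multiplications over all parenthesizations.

Adjacent pairs: M1M2 = 20·18·14 = 5040; M2M3 = 18·14·2 = 504; M3M4 = 14·2·11 = 308.
Length 3: M1..M3: k=1: 0+504+20·18·2=1224; k=2: 5040+0+20·14·2=5600 → min 1224 | M2..M4: k=2: 0+308+18·14·11=3080; k=3: 504+0+18·2·11=900 → min 900.
Length 4: M1..M4: k=1: 0+900+20·18·11=4860; k=2: 5040+308+20·14·11=8428; k=3: 1224+0+20·2·11=1664 → min 1664.
Optimal order: ((M1·(M2·M3))·M4) with cost 1664.

1664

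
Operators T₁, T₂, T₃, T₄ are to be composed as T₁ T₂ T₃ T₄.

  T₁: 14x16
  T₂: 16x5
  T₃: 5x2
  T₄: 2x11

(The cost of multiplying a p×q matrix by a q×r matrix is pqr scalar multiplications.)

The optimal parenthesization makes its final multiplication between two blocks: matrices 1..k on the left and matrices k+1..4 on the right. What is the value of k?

Adjacent pairs: T₁T₂ = 14·16·5 = 1120; T₂T₃ = 16·5·2 = 160; T₃T₄ = 5·2·11 = 110.
Length 3: T₁..T₃: k=1: 0+160+14·16·2=608; k=2: 1120+0+14·5·2=1260 → min 608 | T₂..T₄: k=2: 0+110+16·5·11=990; k=3: 160+0+16·2·11=512 → min 512.
Top-level splits: k=1: (T₁..T₁)·(T₂..T₄) → 0+512+14·16·11 = 2976; k=2: (T₁..T₂)·(T₃..T₄) → 1120+110+14·5·11 = 2000; k=3: (T₁..T₃)·(T₄..T₄) → 608+0+14·2·11 = 916.
Best split is after T₃, i.e. k = 3.

3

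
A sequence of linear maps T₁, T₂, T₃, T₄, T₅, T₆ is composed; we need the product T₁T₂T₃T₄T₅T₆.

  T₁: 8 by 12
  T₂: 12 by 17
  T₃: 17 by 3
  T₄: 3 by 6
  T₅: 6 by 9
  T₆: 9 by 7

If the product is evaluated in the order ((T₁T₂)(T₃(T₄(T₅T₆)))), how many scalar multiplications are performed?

3445

(T₁T₂): 8×12 by 12×17 → 8×17, cost 8·12·17 = 1632
(T₅T₆): 6×9 by 9×7 → 6×7, cost 6·9·7 = 378
(T₄(T₅T₆)): 3×6 by 6×7 → 3×7, cost 3·6·7 = 126; cumulative 504
(T₃(T₄(T₅T₆))): 17×3 by 3×7 → 17×7, cost 17·3·7 = 357; cumulative 861
((T₁T₂)(T₃(T₄(T₅T₆)))): 8×17 by 17×7 → 8×7, cost 8·17·7 = 952; cumulative 3445
Total: 3445 scalar multiplications.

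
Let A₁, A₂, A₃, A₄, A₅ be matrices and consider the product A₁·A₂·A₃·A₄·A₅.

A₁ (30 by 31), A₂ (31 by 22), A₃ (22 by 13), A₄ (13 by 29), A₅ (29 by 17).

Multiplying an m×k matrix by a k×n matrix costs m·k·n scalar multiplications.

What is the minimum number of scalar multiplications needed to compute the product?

33995

Adjacent pairs: A₁A₂ = 30·31·22 = 20460; A₂A₃ = 31·22·13 = 8866; A₃A₄ = 22·13·29 = 8294; A₄A₅ = 13·29·17 = 6409.
Length 3: A₁..A₃: k=1: 0+8866+30·31·13=20956; k=2: 20460+0+30·22·13=29040 → min 20956 | A₂..A₄: k=2: 0+8294+31·22·29=28072; k=3: 8866+0+31·13·29=20553 → min 20553 | A₃..A₅: k=3: 0+6409+22·13·17=11271; k=4: 8294+0+22·29·17=19140 → min 11271.
Length 4: A₁..A₄: k=1: 0+20553+30·31·29=47523; k=2: 20460+8294+30·22·29=47894; k=3: 20956+0+30·13·29=32266 → min 32266 | A₂..A₅: k=2: 0+11271+31·22·17=22865; k=3: 8866+6409+31·13·17=22126; k=4: 20553+0+31·29·17=35836 → min 22126.
Length 5: A₁..A₅: k=1: 0+22126+30·31·17=37936; k=2: 20460+11271+30·22·17=42951; k=3: 20956+6409+30·13·17=33995; k=4: 32266+0+30·29·17=47056 → min 33995.
Optimal order: ((A₁·(A₂·A₃))·(A₄·A₅)) with cost 33995.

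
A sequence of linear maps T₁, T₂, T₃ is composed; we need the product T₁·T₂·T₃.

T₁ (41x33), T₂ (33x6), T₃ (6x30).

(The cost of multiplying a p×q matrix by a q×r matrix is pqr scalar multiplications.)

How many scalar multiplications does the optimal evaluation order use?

15498

Order (T₁·(T₂·T₃)): (T₂·T₃): 33×6 by 6×30 → 33×30, cost 33·6·30 = 5940; (T₁·(T₂·T₃)): 41×33 by 33×30 → 41×30, cost 41·33·30 = 40590; cumulative 46530. Total 46530.
Order ((T₁·T₂)·T₃): (T₁·T₂): 41×33 by 33×6 → 41×6, cost 41·33·6 = 8118; ((T₁·T₂)·T₃): 41×6 by 6×30 → 41×30, cost 41·6·30 = 7380; cumulative 15498. Total 15498.
Minimum: 15498.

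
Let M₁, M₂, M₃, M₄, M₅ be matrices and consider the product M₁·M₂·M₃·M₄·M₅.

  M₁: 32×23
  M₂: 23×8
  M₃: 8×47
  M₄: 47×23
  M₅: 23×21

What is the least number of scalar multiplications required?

Adjacent pairs: M₁M₂ = 32·23·8 = 5888; M₂M₃ = 23·8·47 = 8648; M₃M₄ = 8·47·23 = 8648; M₄M₅ = 47·23·21 = 22701.
Length 3: M₁..M₃: k=1: 0+8648+32·23·47=43240; k=2: 5888+0+32·8·47=17920 → min 17920 | M₂..M₄: k=2: 0+8648+23·8·23=12880; k=3: 8648+0+23·47·23=33511 → min 12880 | M₃..M₅: k=3: 0+22701+8·47·21=30597; k=4: 8648+0+8·23·21=12512 → min 12512.
Length 4: M₁..M₄: k=1: 0+12880+32·23·23=29808; k=2: 5888+8648+32·8·23=20424; k=3: 17920+0+32·47·23=52512 → min 20424 | M₂..M₅: k=2: 0+12512+23·8·21=16376; k=3: 8648+22701+23·47·21=54050; k=4: 12880+0+23·23·21=23989 → min 16376.
Length 5: M₁..M₅: k=1: 0+16376+32·23·21=31832; k=2: 5888+12512+32·8·21=23776; k=3: 17920+22701+32·47·21=72205; k=4: 20424+0+32·23·21=35880 → min 23776.
Optimal order: ((M₁·M₂)·((M₃·M₄)·M₅)) with cost 23776.

23776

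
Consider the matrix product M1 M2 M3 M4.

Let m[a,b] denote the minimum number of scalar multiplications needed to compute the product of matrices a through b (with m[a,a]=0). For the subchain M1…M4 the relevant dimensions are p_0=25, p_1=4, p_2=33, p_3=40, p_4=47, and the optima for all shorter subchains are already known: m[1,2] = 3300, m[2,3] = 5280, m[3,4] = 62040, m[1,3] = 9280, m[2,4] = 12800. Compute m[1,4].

17500

m[1,4] = min over k∈[1,3] of m[1,k]+m[k+1,4]+p_{0}·p_k·p_{4}.
k=1: 0 + 12800 + 25·4·47 = 17500; k=2: 3300 + 62040 + 25·33·47 = 104115; k=3: 9280 + 0 + 25·40·47 = 56280.
Minimum: 17500 at k=1.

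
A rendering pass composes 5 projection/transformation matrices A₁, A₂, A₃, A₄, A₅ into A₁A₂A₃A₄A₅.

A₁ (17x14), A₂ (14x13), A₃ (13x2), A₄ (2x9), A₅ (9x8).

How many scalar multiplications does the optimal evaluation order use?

1256

Adjacent pairs: A₁A₂ = 17·14·13 = 3094; A₂A₃ = 14·13·2 = 364; A₃A₄ = 13·2·9 = 234; A₄A₅ = 2·9·8 = 144.
Length 3: A₁..A₃: k=1: 0+364+17·14·2=840; k=2: 3094+0+17·13·2=3536 → min 840 | A₂..A₄: k=2: 0+234+14·13·9=1872; k=3: 364+0+14·2·9=616 → min 616 | A₃..A₅: k=3: 0+144+13·2·8=352; k=4: 234+0+13·9·8=1170 → min 352.
Length 4: A₁..A₄: k=1: 0+616+17·14·9=2758; k=2: 3094+234+17·13·9=5317; k=3: 840+0+17·2·9=1146 → min 1146 | A₂..A₅: k=2: 0+352+14·13·8=1808; k=3: 364+144+14·2·8=732; k=4: 616+0+14·9·8=1624 → min 732.
Length 5: A₁..A₅: k=1: 0+732+17·14·8=2636; k=2: 3094+352+17·13·8=5214; k=3: 840+144+17·2·8=1256; k=4: 1146+0+17·9·8=2370 → min 1256.
Optimal order: ((A₁(A₂A₃))(A₄A₅)) with cost 1256.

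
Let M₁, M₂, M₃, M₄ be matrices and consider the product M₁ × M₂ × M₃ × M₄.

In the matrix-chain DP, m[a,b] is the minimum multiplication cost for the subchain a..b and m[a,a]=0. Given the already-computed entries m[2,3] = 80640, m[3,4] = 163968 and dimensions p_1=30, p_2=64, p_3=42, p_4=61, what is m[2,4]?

m[2,4] = min over k∈[2,3] of m[2,k]+m[k+1,4]+p_{1}·p_k·p_{4}.
k=2: 0 + 163968 + 30·64·61 = 281088; k=3: 80640 + 0 + 30·42·61 = 157500.
Minimum: 157500 at k=3.

157500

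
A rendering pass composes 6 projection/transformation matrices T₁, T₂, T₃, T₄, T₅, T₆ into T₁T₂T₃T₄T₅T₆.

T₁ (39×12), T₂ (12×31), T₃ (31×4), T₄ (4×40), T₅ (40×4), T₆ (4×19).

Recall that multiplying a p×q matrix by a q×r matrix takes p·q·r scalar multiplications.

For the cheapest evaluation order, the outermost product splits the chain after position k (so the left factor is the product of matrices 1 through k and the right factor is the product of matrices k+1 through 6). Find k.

5

Adjacent pairs: T₁T₂ = 39·12·31 = 14508; T₂T₃ = 12·31·4 = 1488; T₃T₄ = 31·4·40 = 4960; T₄T₅ = 4·40·4 = 640; T₅T₆ = 40·4·19 = 3040.
Length 3: T₁..T₃: k=1: 0+1488+39·12·4=3360; k=2: 14508+0+39·31·4=19344 → min 3360 | T₂..T₄: k=2: 0+4960+12·31·40=19840; k=3: 1488+0+12·4·40=3408 → min 3408 | T₃..T₅: k=3: 0+640+31·4·4=1136; k=4: 4960+0+31·40·4=9920 → min 1136 | T₄..T₆: k=4: 0+3040+4·40·19=6080; k=5: 640+0+4·4·19=944 → min 944.
Length 4: T₁..T₄: k=1: 0+3408+39·12·40=22128; k=2: 14508+4960+39·31·40=67828; k=3: 3360+0+39·4·40=9600 → min 9600 | T₂..T₅: k=2: 0+1136+12·31·4=2624; k=3: 1488+640+12·4·4=2320; k=4: 3408+0+12·40·4=5328 → min 2320 | T₃..T₆: k=3: 0+944+31·4·19=3300; k=4: 4960+3040+31·40·19=31560; k=5: 1136+0+31·4·19=3492 → min 3300.
Length 5: T₁..T₅: k=1: 0+2320+39·12·4=4192; k=2: 14508+1136+39·31·4=20480; k=3: 3360+640+39·4·4=4624; k=4: 9600+0+39·40·4=15840 → min 4192 | T₂..T₆: k=2: 0+3300+12·31·19=10368; k=3: 1488+944+12·4·19=3344; k=4: 3408+3040+12·40·19=15568; k=5: 2320+0+12·4·19=3232 → min 3232.
Top-level splits: k=1: (T₁..T₁)·(T₂..T₆) → 0+3232+39·12·19 = 12124; k=2: (T₁..T₂)·(T₃..T₆) → 14508+3300+39·31·19 = 40779; k=3: (T₁..T₃)·(T₄..T₆) → 3360+944+39·4·19 = 7268; k=4: (T₁..T₄)·(T₅..T₆) → 9600+3040+39·40·19 = 42280; k=5: (T₁..T₅)·(T₆..T₆) → 4192+0+39·4·19 = 7156.
Best split is after T₅, i.e. k = 5.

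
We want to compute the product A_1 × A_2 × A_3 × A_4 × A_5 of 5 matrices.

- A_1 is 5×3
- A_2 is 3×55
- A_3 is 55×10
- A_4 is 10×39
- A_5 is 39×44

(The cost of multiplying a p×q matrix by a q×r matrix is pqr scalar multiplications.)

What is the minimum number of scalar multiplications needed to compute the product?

8628

Adjacent pairs: A_1A_2 = 5·3·55 = 825; A_2A_3 = 3·55·10 = 1650; A_3A_4 = 55·10·39 = 21450; A_4A_5 = 10·39·44 = 17160.
Length 3: A_1..A_3: k=1: 0+1650+5·3·10=1800; k=2: 825+0+5·55·10=3575 → min 1800 | A_2..A_4: k=2: 0+21450+3·55·39=27885; k=3: 1650+0+3·10·39=2820 → min 2820 | A_3..A_5: k=3: 0+17160+55·10·44=41360; k=4: 21450+0+55·39·44=115830 → min 41360.
Length 4: A_1..A_4: k=1: 0+2820+5·3·39=3405; k=2: 825+21450+5·55·39=33000; k=3: 1800+0+5·10·39=3750 → min 3405 | A_2..A_5: k=2: 0+41360+3·55·44=48620; k=3: 1650+17160+3·10·44=20130; k=4: 2820+0+3·39·44=7968 → min 7968.
Length 5: A_1..A_5: k=1: 0+7968+5·3·44=8628; k=2: 825+41360+5·55·44=54285; k=3: 1800+17160+5·10·44=21160; k=4: 3405+0+5·39·44=11985 → min 8628.
Optimal order: (A_1 × (((A_2 × A_3) × A_4) × A_5)) with cost 8628.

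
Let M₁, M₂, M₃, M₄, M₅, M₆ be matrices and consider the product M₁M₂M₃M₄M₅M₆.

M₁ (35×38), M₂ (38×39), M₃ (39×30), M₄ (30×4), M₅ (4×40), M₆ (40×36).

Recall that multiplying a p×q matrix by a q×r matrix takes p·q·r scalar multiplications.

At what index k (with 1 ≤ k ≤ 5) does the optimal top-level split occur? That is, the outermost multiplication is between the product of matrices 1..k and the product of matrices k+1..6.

4

Adjacent pairs: M₁M₂ = 35·38·39 = 51870; M₂M₃ = 38·39·30 = 44460; M₃M₄ = 39·30·4 = 4680; M₄M₅ = 30·4·40 = 4800; M₅M₆ = 4·40·36 = 5760.
Length 3: M₁..M₃: k=1: 0+44460+35·38·30=84360; k=2: 51870+0+35·39·30=92820 → min 84360 | M₂..M₄: k=2: 0+4680+38·39·4=10608; k=3: 44460+0+38·30·4=49020 → min 10608 | M₃..M₅: k=3: 0+4800+39·30·40=51600; k=4: 4680+0+39·4·40=10920 → min 10920 | M₄..M₆: k=4: 0+5760+30·4·36=10080; k=5: 4800+0+30·40·36=48000 → min 10080.
Length 4: M₁..M₄: k=1: 0+10608+35·38·4=15928; k=2: 51870+4680+35·39·4=62010; k=3: 84360+0+35·30·4=88560 → min 15928 | M₂..M₅: k=2: 0+10920+38·39·40=70200; k=3: 44460+4800+38·30·40=94860; k=4: 10608+0+38·4·40=16688 → min 16688 | M₃..M₆: k=3: 0+10080+39·30·36=52200; k=4: 4680+5760+39·4·36=16056; k=5: 10920+0+39·40·36=67080 → min 16056.
Length 5: M₁..M₅: k=1: 0+16688+35·38·40=69888; k=2: 51870+10920+35·39·40=117390; k=3: 84360+4800+35·30·40=131160; k=4: 15928+0+35·4·40=21528 → min 21528 | M₂..M₆: k=2: 0+16056+38·39·36=69408; k=3: 44460+10080+38·30·36=95580; k=4: 10608+5760+38·4·36=21840; k=5: 16688+0+38·40·36=71408 → min 21840.
Top-level splits: k=1: (M₁..M₁)·(M₂..M₆) → 0+21840+35·38·36 = 69720; k=2: (M₁..M₂)·(M₃..M₆) → 51870+16056+35·39·36 = 117066; k=3: (M₁..M₃)·(M₄..M₆) → 84360+10080+35·30·36 = 132240; k=4: (M₁..M₄)·(M₅..M₆) → 15928+5760+35·4·36 = 26728; k=5: (M₁..M₅)·(M₆..M₆) → 21528+0+35·40·36 = 71928.
Best split is after M₄, i.e. k = 4.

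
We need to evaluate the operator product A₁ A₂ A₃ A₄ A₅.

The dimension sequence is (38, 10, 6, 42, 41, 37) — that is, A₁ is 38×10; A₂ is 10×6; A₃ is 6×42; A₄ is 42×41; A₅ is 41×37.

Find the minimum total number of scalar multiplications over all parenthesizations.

30150

Adjacent pairs: A₁A₂ = 38·10·6 = 2280; A₂A₃ = 10·6·42 = 2520; A₃A₄ = 6·42·41 = 10332; A₄A₅ = 42·41·37 = 63714.
Length 3: A₁..A₃: k=1: 0+2520+38·10·42=18480; k=2: 2280+0+38·6·42=11856 → min 11856 | A₂..A₄: k=2: 0+10332+10·6·41=12792; k=3: 2520+0+10·42·41=19740 → min 12792 | A₃..A₅: k=3: 0+63714+6·42·37=73038; k=4: 10332+0+6·41·37=19434 → min 19434.
Length 4: A₁..A₄: k=1: 0+12792+38·10·41=28372; k=2: 2280+10332+38·6·41=21960; k=3: 11856+0+38·42·41=77292 → min 21960 | A₂..A₅: k=2: 0+19434+10·6·37=21654; k=3: 2520+63714+10·42·37=81774; k=4: 12792+0+10·41·37=27962 → min 21654.
Length 5: A₁..A₅: k=1: 0+21654+38·10·37=35714; k=2: 2280+19434+38·6·37=30150; k=3: 11856+63714+38·42·37=134622; k=4: 21960+0+38·41·37=79606 → min 30150.
Optimal order: ((A₁ A₂) ((A₃ A₄) A₅)) with cost 30150.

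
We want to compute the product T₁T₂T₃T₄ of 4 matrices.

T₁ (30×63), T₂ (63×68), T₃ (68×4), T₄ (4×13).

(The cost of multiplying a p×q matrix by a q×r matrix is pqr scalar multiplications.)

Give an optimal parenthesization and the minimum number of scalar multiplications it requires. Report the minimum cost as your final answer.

Adjacent pairs: T₁T₂ = 30·63·68 = 128520; T₂T₃ = 63·68·4 = 17136; T₃T₄ = 68·4·13 = 3536.
Length 3: T₁..T₃: k=1: 0+17136+30·63·4=24696; k=2: 128520+0+30·68·4=136680 → min 24696 | T₂..T₄: k=2: 0+3536+63·68·13=59228; k=3: 17136+0+63·4·13=20412 → min 20412.
Length 4: T₁..T₄: k=1: 0+20412+30·63·13=44982; k=2: 128520+3536+30·68·13=158576; k=3: 24696+0+30·4·13=26256 → min 26256.
Optimal parenthesization: ((T₁(T₂T₃))T₄) with cost 26256.

26256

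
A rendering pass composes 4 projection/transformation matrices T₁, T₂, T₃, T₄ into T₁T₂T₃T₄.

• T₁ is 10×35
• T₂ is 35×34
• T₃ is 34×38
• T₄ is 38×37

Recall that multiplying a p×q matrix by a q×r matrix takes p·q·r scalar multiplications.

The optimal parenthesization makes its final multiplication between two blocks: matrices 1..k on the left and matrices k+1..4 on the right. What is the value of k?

3

Adjacent pairs: T₁T₂ = 10·35·34 = 11900; T₂T₃ = 35·34·38 = 45220; T₃T₄ = 34·38·37 = 47804.
Length 3: T₁..T₃: k=1: 0+45220+10·35·38=58520; k=2: 11900+0+10·34·38=24820 → min 24820 | T₂..T₄: k=2: 0+47804+35·34·37=91834; k=3: 45220+0+35·38·37=94430 → min 91834.
Top-level splits: k=1: (T₁..T₁)·(T₂..T₄) → 0+91834+10·35·37 = 104784; k=2: (T₁..T₂)·(T₃..T₄) → 11900+47804+10·34·37 = 72284; k=3: (T₁..T₃)·(T₄..T₄) → 24820+0+10·38·37 = 38880.
Best split is after T₃, i.e. k = 3.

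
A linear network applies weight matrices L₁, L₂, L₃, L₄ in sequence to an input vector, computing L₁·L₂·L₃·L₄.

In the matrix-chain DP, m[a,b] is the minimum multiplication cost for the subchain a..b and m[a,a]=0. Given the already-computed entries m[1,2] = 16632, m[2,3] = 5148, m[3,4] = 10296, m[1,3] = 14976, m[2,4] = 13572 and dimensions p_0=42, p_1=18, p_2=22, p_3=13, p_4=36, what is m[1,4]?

34632

m[1,4] = min over k∈[1,3] of m[1,k]+m[k+1,4]+p_{0}·p_k·p_{4}.
k=1: 0 + 13572 + 42·18·36 = 40788; k=2: 16632 + 10296 + 42·22·36 = 60192; k=3: 14976 + 0 + 42·13·36 = 34632.
Minimum: 34632 at k=3.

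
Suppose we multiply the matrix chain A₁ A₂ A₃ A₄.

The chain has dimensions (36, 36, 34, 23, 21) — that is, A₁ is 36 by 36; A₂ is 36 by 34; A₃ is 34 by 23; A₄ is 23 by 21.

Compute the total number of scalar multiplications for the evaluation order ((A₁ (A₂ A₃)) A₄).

75348

(A₂ A₃): 36×34 by 34×23 → 36×23, cost 36·34·23 = 28152
(A₁ (A₂ A₃)): 36×36 by 36×23 → 36×23, cost 36·36·23 = 29808; cumulative 57960
((A₁ (A₂ A₃)) A₄): 36×23 by 23×21 → 36×21, cost 36·23·21 = 17388; cumulative 75348
Total: 75348 scalar multiplications.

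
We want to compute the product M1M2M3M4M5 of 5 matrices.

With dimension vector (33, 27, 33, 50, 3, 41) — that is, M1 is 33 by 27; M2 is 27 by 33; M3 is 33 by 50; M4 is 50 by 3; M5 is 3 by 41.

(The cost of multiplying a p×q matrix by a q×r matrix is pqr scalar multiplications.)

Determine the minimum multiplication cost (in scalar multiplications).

14355

Adjacent pairs: M1M2 = 33·27·33 = 29403; M2M3 = 27·33·50 = 44550; M3M4 = 33·50·3 = 4950; M4M5 = 50·3·41 = 6150.
Length 3: M1..M3: k=1: 0+44550+33·27·50=89100; k=2: 29403+0+33·33·50=83853 → min 83853 | M2..M4: k=2: 0+4950+27·33·3=7623; k=3: 44550+0+27·50·3=48600 → min 7623 | M3..M5: k=3: 0+6150+33·50·41=73800; k=4: 4950+0+33·3·41=9009 → min 9009.
Length 4: M1..M4: k=1: 0+7623+33·27·3=10296; k=2: 29403+4950+33·33·3=37620; k=3: 83853+0+33·50·3=88803 → min 10296 | M2..M5: k=2: 0+9009+27·33·41=45540; k=3: 44550+6150+27·50·41=106050; k=4: 7623+0+27·3·41=10944 → min 10944.
Length 5: M1..M5: k=1: 0+10944+33·27·41=47475; k=2: 29403+9009+33·33·41=83061; k=3: 83853+6150+33·50·41=157653; k=4: 10296+0+33·3·41=14355 → min 14355.
Optimal order: ((M1(M2(M3M4)))M5) with cost 14355.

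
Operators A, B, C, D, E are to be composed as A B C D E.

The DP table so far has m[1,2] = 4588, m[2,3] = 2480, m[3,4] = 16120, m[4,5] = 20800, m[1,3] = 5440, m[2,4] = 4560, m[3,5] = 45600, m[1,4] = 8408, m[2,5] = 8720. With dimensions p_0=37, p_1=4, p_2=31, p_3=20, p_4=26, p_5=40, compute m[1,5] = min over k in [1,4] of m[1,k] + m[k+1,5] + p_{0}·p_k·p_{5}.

14640

m[1,5] = min over k∈[1,4] of m[1,k]+m[k+1,5]+p_{0}·p_k·p_{5}.
k=1: 0 + 8720 + 37·4·40 = 14640; k=2: 4588 + 45600 + 37·31·40 = 96068; k=3: 5440 + 20800 + 37·20·40 = 55840; k=4: 8408 + 0 + 37·26·40 = 46888.
Minimum: 14640 at k=1.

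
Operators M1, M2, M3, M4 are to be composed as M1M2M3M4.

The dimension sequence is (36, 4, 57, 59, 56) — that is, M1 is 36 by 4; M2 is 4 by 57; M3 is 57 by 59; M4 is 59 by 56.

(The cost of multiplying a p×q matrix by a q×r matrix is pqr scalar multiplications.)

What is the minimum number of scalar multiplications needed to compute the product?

34732

Adjacent pairs: M1M2 = 36·4·57 = 8208; M2M3 = 4·57·59 = 13452; M3M4 = 57·59·56 = 188328.
Length 3: M1..M3: k=1: 0+13452+36·4·59=21948; k=2: 8208+0+36·57·59=129276 → min 21948 | M2..M4: k=2: 0+188328+4·57·56=201096; k=3: 13452+0+4·59·56=26668 → min 26668.
Length 4: M1..M4: k=1: 0+26668+36·4·56=34732; k=2: 8208+188328+36·57·56=311448; k=3: 21948+0+36·59·56=140892 → min 34732.
Optimal order: (M1((M2M3)M4)) with cost 34732.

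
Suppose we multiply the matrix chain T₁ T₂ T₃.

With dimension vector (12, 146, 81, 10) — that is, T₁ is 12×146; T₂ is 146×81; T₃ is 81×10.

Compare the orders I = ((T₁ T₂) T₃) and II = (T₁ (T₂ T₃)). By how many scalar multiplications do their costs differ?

Order I = ((T₁ T₂) T₃): (T₁ T₂): 12×146 by 146×81 → 12×81, cost 12·146·81 = 141912; ((T₁ T₂) T₃): 12×81 by 81×10 → 12×10, cost 12·81·10 = 9720; cumulative 151632. Total 151632.
Order II = (T₁ (T₂ T₃)): (T₂ T₃): 146×81 by 81×10 → 146×10, cost 146·81·10 = 118260; (T₁ (T₂ T₃)): 12×146 by 146×10 → 12×10, cost 12·146·10 = 17520; cumulative 135780. Total 135780.
Difference: |151632 − 135780| = 15852.

15852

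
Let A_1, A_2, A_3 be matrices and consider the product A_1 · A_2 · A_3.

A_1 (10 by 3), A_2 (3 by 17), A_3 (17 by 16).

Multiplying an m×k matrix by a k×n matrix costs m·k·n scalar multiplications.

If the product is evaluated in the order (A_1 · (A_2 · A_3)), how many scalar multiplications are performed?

(A_2 · A_3): 3×17 by 17×16 → 3×16, cost 3·17·16 = 816
(A_1 · (A_2 · A_3)): 10×3 by 3×16 → 10×16, cost 10·3·16 = 480; cumulative 1296
Total: 1296 scalar multiplications.

1296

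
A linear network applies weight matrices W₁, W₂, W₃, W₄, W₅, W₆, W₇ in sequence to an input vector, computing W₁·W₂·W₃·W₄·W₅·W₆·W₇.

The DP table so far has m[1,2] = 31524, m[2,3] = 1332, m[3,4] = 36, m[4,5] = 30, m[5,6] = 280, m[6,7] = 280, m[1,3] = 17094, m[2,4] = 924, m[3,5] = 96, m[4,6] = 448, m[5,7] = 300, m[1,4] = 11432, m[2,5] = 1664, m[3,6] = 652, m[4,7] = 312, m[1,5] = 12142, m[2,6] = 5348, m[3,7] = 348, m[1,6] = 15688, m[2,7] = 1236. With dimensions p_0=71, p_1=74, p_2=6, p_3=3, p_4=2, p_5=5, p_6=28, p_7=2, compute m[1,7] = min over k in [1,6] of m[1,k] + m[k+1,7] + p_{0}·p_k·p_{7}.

m[1,7] = min over k∈[1,6] of m[1,k]+m[k+1,7]+p_{0}·p_k·p_{7}.
k=1: 0 + 1236 + 71·74·2 = 11744; k=2: 31524 + 348 + 71·6·2 = 32724; k=3: 17094 + 312 + 71·3·2 = 17832; k=4: 11432 + 300 + 71·2·2 = 12016; k=5: 12142 + 280 + 71·5·2 = 13132; k=6: 15688 + 0 + 71·28·2 = 19664.
Minimum: 11744 at k=1.

11744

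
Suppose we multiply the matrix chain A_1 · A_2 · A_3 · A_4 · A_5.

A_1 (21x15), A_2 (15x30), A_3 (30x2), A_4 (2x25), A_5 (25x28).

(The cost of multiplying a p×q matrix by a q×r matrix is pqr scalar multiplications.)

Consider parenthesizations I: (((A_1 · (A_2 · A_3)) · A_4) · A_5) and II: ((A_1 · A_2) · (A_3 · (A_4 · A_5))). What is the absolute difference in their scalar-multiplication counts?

12890

Order I = (((A_1 · (A_2 · A_3)) · A_4) · A_5): (A_2 · A_3): 15×30 by 30×2 → 15×2, cost 15·30·2 = 900; (A_1 · (A_2 · A_3)): 21×15 by 15×2 → 21×2, cost 21·15·2 = 630; cumulative 1530; ((A_1 · (A_2 · A_3)) · A_4): 21×2 by 2×25 → 21×25, cost 21·2·25 = 1050; cumulative 2580; (((A_1 · (A_2 · A_3)) · A_4) · A_5): 21×25 by 25×28 → 21×28, cost 21·25·28 = 14700; cumulative 17280. Total 17280.
Order II = ((A_1 · A_2) · (A_3 · (A_4 · A_5))): (A_1 · A_2): 21×15 by 15×30 → 21×30, cost 21·15·30 = 9450; (A_4 · A_5): 2×25 by 25×28 → 2×28, cost 2·25·28 = 1400; (A_3 · (A_4 · A_5)): 30×2 by 2×28 → 30×28, cost 30·2·28 = 1680; cumulative 3080; ((A_1 · A_2) · (A_3 · (A_4 · A_5))): 21×30 by 30×28 → 21×28, cost 21·30·28 = 17640; cumulative 30170. Total 30170.
Difference: |17280 − 30170| = 12890.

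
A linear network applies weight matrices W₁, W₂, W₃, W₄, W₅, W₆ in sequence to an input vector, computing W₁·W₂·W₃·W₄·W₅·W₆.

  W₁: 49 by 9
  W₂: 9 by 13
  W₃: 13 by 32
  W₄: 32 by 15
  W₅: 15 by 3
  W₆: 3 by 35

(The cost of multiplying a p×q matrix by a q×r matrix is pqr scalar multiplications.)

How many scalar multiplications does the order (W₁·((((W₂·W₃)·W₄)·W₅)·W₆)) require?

(W₂·W₃): 9×13 by 13×32 → 9×32, cost 9·13·32 = 3744
((W₂·W₃)·W₄): 9×32 by 32×15 → 9×15, cost 9·32·15 = 4320; cumulative 8064
(((W₂·W₃)·W₄)·W₅): 9×15 by 15×3 → 9×3, cost 9·15·3 = 405; cumulative 8469
((((W₂·W₃)·W₄)·W₅)·W₆): 9×3 by 3×35 → 9×35, cost 9·3·35 = 945; cumulative 9414
(W₁·((((W₂·W₃)·W₄)·W₅)·W₆)): 49×9 by 9×35 → 49×35, cost 49·9·35 = 15435; cumulative 24849
Total: 24849 scalar multiplications.

24849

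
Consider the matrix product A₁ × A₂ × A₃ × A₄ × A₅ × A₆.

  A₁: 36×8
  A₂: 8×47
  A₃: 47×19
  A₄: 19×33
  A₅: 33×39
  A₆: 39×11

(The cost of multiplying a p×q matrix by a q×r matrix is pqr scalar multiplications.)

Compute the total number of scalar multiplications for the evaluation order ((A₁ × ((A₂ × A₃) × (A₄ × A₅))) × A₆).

(A₂ × A₃): 8×47 by 47×19 → 8×19, cost 8·47·19 = 7144
(A₄ × A₅): 19×33 by 33×39 → 19×39, cost 19·33·39 = 24453
((A₂ × A₃) × (A₄ × A₅)): 8×19 by 19×39 → 8×39, cost 8·19·39 = 5928; cumulative 37525
(A₁ × ((A₂ × A₃) × (A₄ × A₅))): 36×8 by 8×39 → 36×39, cost 36·8·39 = 11232; cumulative 48757
((A₁ × ((A₂ × A₃) × (A₄ × A₅))) × A₆): 36×39 by 39×11 → 36×11, cost 36·39·11 = 15444; cumulative 64201
Total: 64201 scalar multiplications.

64201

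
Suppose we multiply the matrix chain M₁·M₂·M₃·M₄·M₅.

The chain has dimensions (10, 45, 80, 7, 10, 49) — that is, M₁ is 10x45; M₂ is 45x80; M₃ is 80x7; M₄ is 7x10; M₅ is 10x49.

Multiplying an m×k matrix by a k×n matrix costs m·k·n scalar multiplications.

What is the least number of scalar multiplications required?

33950

Adjacent pairs: M₁M₂ = 10·45·80 = 36000; M₂M₃ = 45·80·7 = 25200; M₃M₄ = 80·7·10 = 5600; M₄M₅ = 7·10·49 = 3430.
Length 3: M₁..M₃: k=1: 0+25200+10·45·7=28350; k=2: 36000+0+10·80·7=41600 → min 28350 | M₂..M₄: k=2: 0+5600+45·80·10=41600; k=3: 25200+0+45·7·10=28350 → min 28350 | M₃..M₅: k=3: 0+3430+80·7·49=30870; k=4: 5600+0+80·10·49=44800 → min 30870.
Length 4: M₁..M₄: k=1: 0+28350+10·45·10=32850; k=2: 36000+5600+10·80·10=49600; k=3: 28350+0+10·7·10=29050 → min 29050 | M₂..M₅: k=2: 0+30870+45·80·49=207270; k=3: 25200+3430+45·7·49=44065; k=4: 28350+0+45·10·49=50400 → min 44065.
Length 5: M₁..M₅: k=1: 0+44065+10·45·49=66115; k=2: 36000+30870+10·80·49=106070; k=3: 28350+3430+10·7·49=35210; k=4: 29050+0+10·10·49=33950 → min 33950.
Optimal order: (((M₁·(M₂·M₃))·M₄)·M₅) with cost 33950.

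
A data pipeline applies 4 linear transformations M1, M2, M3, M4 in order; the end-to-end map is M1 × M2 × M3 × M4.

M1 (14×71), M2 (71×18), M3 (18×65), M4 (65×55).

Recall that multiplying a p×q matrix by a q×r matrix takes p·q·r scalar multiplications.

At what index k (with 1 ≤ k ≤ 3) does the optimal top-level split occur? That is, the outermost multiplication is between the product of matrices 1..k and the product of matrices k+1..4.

3

Adjacent pairs: M1M2 = 14·71·18 = 17892; M2M3 = 71·18·65 = 83070; M3M4 = 18·65·55 = 64350.
Length 3: M1..M3: k=1: 0+83070+14·71·65=147680; k=2: 17892+0+14·18·65=34272 → min 34272 | M2..M4: k=2: 0+64350+71·18·55=134640; k=3: 83070+0+71·65·55=336895 → min 134640.
Top-level splits: k=1: (M1..M1)·(M2..M4) → 0+134640+14·71·55 = 189310; k=2: (M1..M2)·(M3..M4) → 17892+64350+14·18·55 = 96102; k=3: (M1..M3)·(M4..M4) → 34272+0+14·65·55 = 84322.
Best split is after M3, i.e. k = 3.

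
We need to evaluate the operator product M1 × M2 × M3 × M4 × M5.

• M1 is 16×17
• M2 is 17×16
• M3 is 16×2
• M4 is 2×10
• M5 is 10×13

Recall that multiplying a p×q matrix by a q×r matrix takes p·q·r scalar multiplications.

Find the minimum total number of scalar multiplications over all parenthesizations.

Adjacent pairs: M1M2 = 16·17·16 = 4352; M2M3 = 17·16·2 = 544; M3M4 = 16·2·10 = 320; M4M5 = 2·10·13 = 260.
Length 3: M1..M3: k=1: 0+544+16·17·2=1088; k=2: 4352+0+16·16·2=4864 → min 1088 | M2..M4: k=2: 0+320+17·16·10=3040; k=3: 544+0+17·2·10=884 → min 884 | M3..M5: k=3: 0+260+16·2·13=676; k=4: 320+0+16·10·13=2400 → min 676.
Length 4: M1..M4: k=1: 0+884+16·17·10=3604; k=2: 4352+320+16·16·10=7232; k=3: 1088+0+16·2·10=1408 → min 1408 | M2..M5: k=2: 0+676+17·16·13=4212; k=3: 544+260+17·2·13=1246; k=4: 884+0+17·10·13=3094 → min 1246.
Length 5: M1..M5: k=1: 0+1246+16·17·13=4782; k=2: 4352+676+16·16·13=8356; k=3: 1088+260+16·2·13=1764; k=4: 1408+0+16·10·13=3488 → min 1764.
Optimal order: ((M1 × (M2 × M3)) × (M4 × M5)) with cost 1764.

1764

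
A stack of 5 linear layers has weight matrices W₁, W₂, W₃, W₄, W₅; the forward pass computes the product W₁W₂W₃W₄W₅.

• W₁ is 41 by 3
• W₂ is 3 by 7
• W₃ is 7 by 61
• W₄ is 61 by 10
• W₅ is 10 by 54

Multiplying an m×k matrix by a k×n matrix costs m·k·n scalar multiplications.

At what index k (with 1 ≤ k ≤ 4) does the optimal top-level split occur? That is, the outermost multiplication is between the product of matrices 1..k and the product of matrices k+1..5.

Adjacent pairs: W₁W₂ = 41·3·7 = 861; W₂W₃ = 3·7·61 = 1281; W₃W₄ = 7·61·10 = 4270; W₄W₅ = 61·10·54 = 32940.
Length 3: W₁..W₃: k=1: 0+1281+41·3·61=8784; k=2: 861+0+41·7·61=18368 → min 8784 | W₂..W₄: k=2: 0+4270+3·7·10=4480; k=3: 1281+0+3·61·10=3111 → min 3111 | W₃..W₅: k=3: 0+32940+7·61·54=55998; k=4: 4270+0+7·10·54=8050 → min 8050.
Length 4: W₁..W₄: k=1: 0+3111+41·3·10=4341; k=2: 861+4270+41·7·10=8001; k=3: 8784+0+41·61·10=33794 → min 4341 | W₂..W₅: k=2: 0+8050+3·7·54=9184; k=3: 1281+32940+3·61·54=44103; k=4: 3111+0+3·10·54=4731 → min 4731.
Top-level splits: k=1: (W₁..W₁)·(W₂..W₅) → 0+4731+41·3·54 = 11373; k=2: (W₁..W₂)·(W₃..W₅) → 861+8050+41·7·54 = 24409; k=3: (W₁..W₃)·(W₄..W₅) → 8784+32940+41·61·54 = 176778; k=4: (W₁..W₄)·(W₅..W₅) → 4341+0+41·10·54 = 26481.
Best split is after W₁, i.e. k = 1.

1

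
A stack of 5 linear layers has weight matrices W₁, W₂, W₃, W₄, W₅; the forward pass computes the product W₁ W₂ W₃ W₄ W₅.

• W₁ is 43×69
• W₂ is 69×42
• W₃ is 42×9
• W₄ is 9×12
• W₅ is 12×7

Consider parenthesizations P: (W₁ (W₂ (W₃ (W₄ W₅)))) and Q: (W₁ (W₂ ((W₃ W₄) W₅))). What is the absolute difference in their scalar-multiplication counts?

Order P = (W₁ (W₂ (W₃ (W₄ W₅)))): (W₄ W₅): 9×12 by 12×7 → 9×7, cost 9·12·7 = 756; (W₃ (W₄ W₅)): 42×9 by 9×7 → 42×7, cost 42·9·7 = 2646; cumulative 3402; (W₂ (W₃ (W₄ W₅))): 69×42 by 42×7 → 69×7, cost 69·42·7 = 20286; cumulative 23688; (W₁ (W₂ (W₃ (W₄ W₅)))): 43×69 by 69×7 → 43×7, cost 43·69·7 = 20769; cumulative 44457. Total 44457.
Order Q = (W₁ (W₂ ((W₃ W₄) W₅))): (W₃ W₄): 42×9 by 9×12 → 42×12, cost 42·9·12 = 4536; ((W₃ W₄) W₅): 42×12 by 12×7 → 42×7, cost 42·12·7 = 3528; cumulative 8064; (W₂ ((W₃ W₄) W₅)): 69×42 by 42×7 → 69×7, cost 69·42·7 = 20286; cumulative 28350; (W₁ (W₂ ((W₃ W₄) W₅))): 43×69 by 69×7 → 43×7, cost 43·69·7 = 20769; cumulative 49119. Total 49119.
Difference: |44457 − 49119| = 4662.

4662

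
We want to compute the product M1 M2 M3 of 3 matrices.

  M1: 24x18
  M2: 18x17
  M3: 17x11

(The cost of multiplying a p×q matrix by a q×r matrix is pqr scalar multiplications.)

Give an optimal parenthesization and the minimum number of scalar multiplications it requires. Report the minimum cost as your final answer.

8118

(M1 (M2 M3)): cost 8118.
((M1 M2) M3): cost 11832.
Optimal: (M1 (M2 M3)) with cost 8118.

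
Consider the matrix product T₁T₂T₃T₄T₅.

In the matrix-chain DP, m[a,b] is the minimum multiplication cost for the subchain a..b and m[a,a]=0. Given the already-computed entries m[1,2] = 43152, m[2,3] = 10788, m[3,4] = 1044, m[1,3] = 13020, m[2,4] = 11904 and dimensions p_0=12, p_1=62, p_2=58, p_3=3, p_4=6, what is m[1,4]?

13236

m[1,4] = min over k∈[1,3] of m[1,k]+m[k+1,4]+p_{0}·p_k·p_{4}.
k=1: 0 + 11904 + 12·62·6 = 16368; k=2: 43152 + 1044 + 12·58·6 = 48372; k=3: 13020 + 0 + 12·3·6 = 13236.
Minimum: 13236 at k=3.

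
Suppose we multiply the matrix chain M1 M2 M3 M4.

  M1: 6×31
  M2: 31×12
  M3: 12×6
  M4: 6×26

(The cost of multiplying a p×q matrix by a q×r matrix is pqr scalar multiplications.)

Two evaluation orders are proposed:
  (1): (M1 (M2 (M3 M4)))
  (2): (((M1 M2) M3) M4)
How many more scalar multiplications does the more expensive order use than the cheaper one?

12780

Order (1) = (M1 (M2 (M3 M4))): (M3 M4): 12×6 by 6×26 → 12×26, cost 12·6·26 = 1872; (M2 (M3 M4)): 31×12 by 12×26 → 31×26, cost 31·12·26 = 9672; cumulative 11544; (M1 (M2 (M3 M4))): 6×31 by 31×26 → 6×26, cost 6·31·26 = 4836; cumulative 16380. Total 16380.
Order (2) = (((M1 M2) M3) M4): (M1 M2): 6×31 by 31×12 → 6×12, cost 6·31·12 = 2232; ((M1 M2) M3): 6×12 by 12×6 → 6×6, cost 6·12·6 = 432; cumulative 2664; (((M1 M2) M3) M4): 6×6 by 6×26 → 6×26, cost 6·6·26 = 936; cumulative 3600. Total 3600.
Difference: |16380 − 3600| = 12780.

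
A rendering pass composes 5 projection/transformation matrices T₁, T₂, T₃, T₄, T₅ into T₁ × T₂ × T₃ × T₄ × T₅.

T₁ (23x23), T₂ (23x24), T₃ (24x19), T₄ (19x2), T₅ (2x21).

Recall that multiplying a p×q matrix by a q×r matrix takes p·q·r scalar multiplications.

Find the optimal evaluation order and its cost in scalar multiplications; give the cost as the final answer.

4040

Adjacent pairs: T₁T₂ = 23·23·24 = 12696; T₂T₃ = 23·24·19 = 10488; T₃T₄ = 24·19·2 = 912; T₄T₅ = 19·2·21 = 798.
Length 3: T₁..T₃: k=1: 0+10488+23·23·19=20539; k=2: 12696+0+23·24·19=23184 → min 20539 | T₂..T₄: k=2: 0+912+23·24·2=2016; k=3: 10488+0+23·19·2=11362 → min 2016 | T₃..T₅: k=3: 0+798+24·19·21=10374; k=4: 912+0+24·2·21=1920 → min 1920.
Length 4: T₁..T₄: k=1: 0+2016+23·23·2=3074; k=2: 12696+912+23·24·2=14712; k=3: 20539+0+23·19·2=21413 → min 3074 | T₂..T₅: k=2: 0+1920+23·24·21=13512; k=3: 10488+798+23·19·21=20463; k=4: 2016+0+23·2·21=2982 → min 2982.
Length 5: T₁..T₅: k=1: 0+2982+23·23·21=14091; k=2: 12696+1920+23·24·21=26208; k=3: 20539+798+23·19·21=30514; k=4: 3074+0+23·2·21=4040 → min 4040.
Optimal parenthesization: ((T₁ × (T₂ × (T₃ × T₄))) × T₅) with cost 4040.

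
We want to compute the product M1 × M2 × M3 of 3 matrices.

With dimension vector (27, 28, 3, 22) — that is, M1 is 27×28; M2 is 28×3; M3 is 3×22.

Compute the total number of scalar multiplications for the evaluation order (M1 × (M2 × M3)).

18480

(M2 × M3): 28×3 by 3×22 → 28×22, cost 28·3·22 = 1848
(M1 × (M2 × M3)): 27×28 by 28×22 → 27×22, cost 27·28·22 = 16632; cumulative 18480
Total: 18480 scalar multiplications.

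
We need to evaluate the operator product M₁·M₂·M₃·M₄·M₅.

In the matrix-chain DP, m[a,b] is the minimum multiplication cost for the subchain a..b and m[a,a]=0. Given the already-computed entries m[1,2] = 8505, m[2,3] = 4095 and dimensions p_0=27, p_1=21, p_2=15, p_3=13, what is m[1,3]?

11466

m[1,3] = min over k∈[1,2] of m[1,k]+m[k+1,3]+p_{0}·p_k·p_{3}.
k=1: 0 + 4095 + 27·21·13 = 11466; k=2: 8505 + 0 + 27·15·13 = 13770.
Minimum: 11466 at k=1.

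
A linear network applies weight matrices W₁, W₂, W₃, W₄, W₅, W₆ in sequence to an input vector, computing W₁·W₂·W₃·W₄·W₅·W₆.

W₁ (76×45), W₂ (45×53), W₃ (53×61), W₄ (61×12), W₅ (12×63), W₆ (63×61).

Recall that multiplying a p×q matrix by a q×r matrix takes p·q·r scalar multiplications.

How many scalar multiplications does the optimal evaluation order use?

210204

Adjacent pairs: W₁W₂ = 76·45·53 = 181260; W₂W₃ = 45·53·61 = 145485; W₃W₄ = 53·61·12 = 38796; W₄W₅ = 61·12·63 = 46116; W₅W₆ = 12·63·61 = 46116.
Length 3: W₁..W₃: k=1: 0+145485+76·45·61=354105; k=2: 181260+0+76·53·61=426968 → min 354105 | W₂..W₄: k=2: 0+38796+45·53·12=67416; k=3: 145485+0+45·61·12=178425 → min 67416 | W₃..W₅: k=3: 0+46116+53·61·63=249795; k=4: 38796+0+53·12·63=78864 → min 78864 | W₄..W₆: k=4: 0+46116+61·12·61=90768; k=5: 46116+0+61·63·61=280539 → min 90768.
Length 4: W₁..W₄: k=1: 0+67416+76·45·12=108456; k=2: 181260+38796+76·53·12=268392; k=3: 354105+0+76·61·12=409737 → min 108456 | W₂..W₅: k=2: 0+78864+45·53·63=229119; k=3: 145485+46116+45·61·63=364536; k=4: 67416+0+45·12·63=101436 → min 101436 | W₃..W₆: k=3: 0+90768+53·61·61=287981; k=4: 38796+46116+53·12·61=123708; k=5: 78864+0+53·63·61=282543 → min 123708.
Length 5: W₁..W₅: k=1: 0+101436+76·45·63=316896; k=2: 181260+78864+76·53·63=513888; k=3: 354105+46116+76·61·63=692289; k=4: 108456+0+76·12·63=165912 → min 165912 | W₂..W₆: k=2: 0+123708+45·53·61=269193; k=3: 145485+90768+45·61·61=403698; k=4: 67416+46116+45·12·61=146472; k=5: 101436+0+45·63·61=274371 → min 146472.
Length 6: W₁..W₆: k=1: 0+146472+76·45·61=355092; k=2: 181260+123708+76·53·61=550676; k=3: 354105+90768+76·61·61=727669; k=4: 108456+46116+76·12·61=210204; k=5: 165912+0+76·63·61=457980 → min 210204.
Optimal order: ((W₁·(W₂·(W₃·W₄)))·(W₅·W₆)) with cost 210204.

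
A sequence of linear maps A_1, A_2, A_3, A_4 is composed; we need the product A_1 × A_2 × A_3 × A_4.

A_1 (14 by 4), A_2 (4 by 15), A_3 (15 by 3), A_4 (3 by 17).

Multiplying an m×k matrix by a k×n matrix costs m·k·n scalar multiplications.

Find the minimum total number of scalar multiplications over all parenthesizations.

1062

Adjacent pairs: A_1A_2 = 14·4·15 = 840; A_2A_3 = 4·15·3 = 180; A_3A_4 = 15·3·17 = 765.
Length 3: A_1..A_3: k=1: 0+180+14·4·3=348; k=2: 840+0+14·15·3=1470 → min 348 | A_2..A_4: k=2: 0+765+4·15·17=1785; k=3: 180+0+4·3·17=384 → min 384.
Length 4: A_1..A_4: k=1: 0+384+14·4·17=1336; k=2: 840+765+14·15·17=5175; k=3: 348+0+14·3·17=1062 → min 1062.
Optimal order: ((A_1 × (A_2 × A_3)) × A_4) with cost 1062.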